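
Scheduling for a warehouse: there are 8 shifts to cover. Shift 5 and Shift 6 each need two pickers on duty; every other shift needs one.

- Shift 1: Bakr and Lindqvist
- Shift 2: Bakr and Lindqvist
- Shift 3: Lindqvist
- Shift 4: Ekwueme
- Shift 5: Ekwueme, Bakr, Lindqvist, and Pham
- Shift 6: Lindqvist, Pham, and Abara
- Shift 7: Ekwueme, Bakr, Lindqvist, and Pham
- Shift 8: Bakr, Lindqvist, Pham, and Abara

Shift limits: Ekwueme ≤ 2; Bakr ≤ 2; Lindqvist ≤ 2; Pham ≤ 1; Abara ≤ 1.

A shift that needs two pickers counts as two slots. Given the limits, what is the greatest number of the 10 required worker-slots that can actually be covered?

Total capacity across all pickers is 2+2+2+1+1 = 8, and 10 slots are needed, so at most 8 can be filled.
An assignment achieving 8: Shift 1→Bakr, Shift 2→Bakr, Shift 3→Lindqvist, Shift 4→Ekwueme, Shift 5→Ekwueme, Shift 6→Lindqvist+Pham, Shift 8→Abara.
Loads: Ekwueme 2/2, Bakr 2/2, Lindqvist 2/2, Pham 1/1, Abara 1/1.

8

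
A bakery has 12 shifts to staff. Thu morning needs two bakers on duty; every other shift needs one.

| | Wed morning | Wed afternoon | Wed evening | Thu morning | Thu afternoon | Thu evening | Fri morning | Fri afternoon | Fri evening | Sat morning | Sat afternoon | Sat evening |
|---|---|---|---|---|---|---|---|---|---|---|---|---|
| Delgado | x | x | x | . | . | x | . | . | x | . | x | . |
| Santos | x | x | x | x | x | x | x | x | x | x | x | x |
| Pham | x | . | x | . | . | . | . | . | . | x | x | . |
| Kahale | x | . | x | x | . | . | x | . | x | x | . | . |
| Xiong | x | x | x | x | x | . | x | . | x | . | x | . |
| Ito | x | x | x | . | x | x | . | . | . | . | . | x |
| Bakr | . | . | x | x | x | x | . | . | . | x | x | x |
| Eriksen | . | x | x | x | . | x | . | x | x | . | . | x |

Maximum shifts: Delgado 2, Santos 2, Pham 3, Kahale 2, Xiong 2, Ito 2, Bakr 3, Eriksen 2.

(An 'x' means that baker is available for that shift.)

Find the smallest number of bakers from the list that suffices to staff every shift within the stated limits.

13 slots to fill and no one can take more than 3, so at least ⌈13/3⌉ = 5 bakers are needed.
Any 5 bakers together have capacity at most 3+3+2+2+2 = 12 < 13 slots, so 5 can never suffice.
Delgado, Santos, Pham, Kahale, Xiong, and Ito alone can cover everything: Wed morning→Pham, Wed afternoon→Ito, Wed evening→Ito, Thu morning→Kahale+Xiong, Thu afternoon→Xiong, Thu evening→Delgado, Fri morning→Kahale, Fri afternoon→Santos, Fri evening→Delgado, Sat morning→Pham, Sat afternoon→Pham, Sat evening→Santos.

6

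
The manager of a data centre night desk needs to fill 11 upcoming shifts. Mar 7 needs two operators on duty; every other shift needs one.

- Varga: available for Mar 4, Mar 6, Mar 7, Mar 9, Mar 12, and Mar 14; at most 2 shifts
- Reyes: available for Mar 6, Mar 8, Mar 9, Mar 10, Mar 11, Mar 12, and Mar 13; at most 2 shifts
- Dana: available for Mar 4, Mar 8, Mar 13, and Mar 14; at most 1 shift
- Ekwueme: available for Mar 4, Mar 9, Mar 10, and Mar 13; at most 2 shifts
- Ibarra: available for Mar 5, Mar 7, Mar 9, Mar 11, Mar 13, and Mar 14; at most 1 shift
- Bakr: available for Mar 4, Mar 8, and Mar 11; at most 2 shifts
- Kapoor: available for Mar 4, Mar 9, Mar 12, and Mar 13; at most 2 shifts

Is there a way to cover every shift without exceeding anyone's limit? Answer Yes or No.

No

Total capacity is 12 and 12 slots are needed, so capacity alone doesn't rule it out.
Shifts {Mar 5, Mar 7} need 3 worker-slots in total, but the operators available for any of those shifts (Varga and Ibarra) can supply at most 2 among them. So no valid schedule exists.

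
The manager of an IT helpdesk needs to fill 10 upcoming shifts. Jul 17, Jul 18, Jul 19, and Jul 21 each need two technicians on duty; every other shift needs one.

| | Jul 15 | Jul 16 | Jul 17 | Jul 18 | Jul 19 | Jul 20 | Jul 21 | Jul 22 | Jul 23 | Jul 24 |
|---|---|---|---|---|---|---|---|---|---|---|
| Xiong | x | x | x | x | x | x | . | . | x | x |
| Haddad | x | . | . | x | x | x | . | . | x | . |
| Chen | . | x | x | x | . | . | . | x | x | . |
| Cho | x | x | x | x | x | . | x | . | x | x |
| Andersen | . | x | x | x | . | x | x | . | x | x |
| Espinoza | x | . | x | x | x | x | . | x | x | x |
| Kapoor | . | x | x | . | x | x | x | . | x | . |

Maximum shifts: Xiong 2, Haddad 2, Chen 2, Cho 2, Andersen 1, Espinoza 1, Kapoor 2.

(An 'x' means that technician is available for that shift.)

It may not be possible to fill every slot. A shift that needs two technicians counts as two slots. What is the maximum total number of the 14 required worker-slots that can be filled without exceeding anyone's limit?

12

Total capacity across all technicians is 2+2+2+2+1+1+2 = 12, and 14 slots are needed, so at most 12 can be filled.
An assignment achieving 12: Jul 15→Xiong, Jul 16→Chen, Jul 17→Espinoza+Kapoor, Jul 19→Haddad+Cho, Jul 20→Haddad, Jul 21→Cho+Andersen, Jul 22→Chen, Jul 23→Kapoor, Jul 24→Xiong.
Loads: Xiong 2/2, Haddad 2/2, Chen 2/2, Cho 2/2, Andersen 1/1, Espinoza 1/1, Kapoor 2/2.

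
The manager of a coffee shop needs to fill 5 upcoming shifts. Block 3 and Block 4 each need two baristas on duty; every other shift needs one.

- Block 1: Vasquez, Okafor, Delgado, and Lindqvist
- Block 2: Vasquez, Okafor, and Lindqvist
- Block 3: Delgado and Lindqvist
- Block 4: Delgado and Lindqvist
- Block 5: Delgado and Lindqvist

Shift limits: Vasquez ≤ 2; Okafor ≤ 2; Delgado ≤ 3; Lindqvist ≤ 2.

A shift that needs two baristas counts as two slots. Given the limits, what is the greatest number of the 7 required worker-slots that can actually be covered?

7

Total capacity across all baristas is 2+2+3+2 = 9, and 7 slots are needed, so at most 7 can be filled.
An assignment achieving 7: Block 1→Vasquez, Block 2→Vasquez, Block 3→Delgado+Lindqvist, Block 4→Delgado+Lindqvist, Block 5→Delgado.
Loads: Vasquez 2/2, Okafor 0/2, Delgado 3/3, Lindqvist 2/2.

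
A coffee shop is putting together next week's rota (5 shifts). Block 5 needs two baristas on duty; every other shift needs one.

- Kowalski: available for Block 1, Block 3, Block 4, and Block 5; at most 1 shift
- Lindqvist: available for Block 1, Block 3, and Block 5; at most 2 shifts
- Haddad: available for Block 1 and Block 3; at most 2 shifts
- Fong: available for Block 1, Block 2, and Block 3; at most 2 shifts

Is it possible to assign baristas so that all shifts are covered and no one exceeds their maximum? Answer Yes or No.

No

Total capacity is 7 and 6 slots are needed, so capacity alone doesn't rule it out.
Shifts {Block 4, Block 5} need 3 worker-slots in total, but the baristas available for any of those shifts (Kowalski and Lindqvist) can supply at most 2 among them. So no valid schedule exists.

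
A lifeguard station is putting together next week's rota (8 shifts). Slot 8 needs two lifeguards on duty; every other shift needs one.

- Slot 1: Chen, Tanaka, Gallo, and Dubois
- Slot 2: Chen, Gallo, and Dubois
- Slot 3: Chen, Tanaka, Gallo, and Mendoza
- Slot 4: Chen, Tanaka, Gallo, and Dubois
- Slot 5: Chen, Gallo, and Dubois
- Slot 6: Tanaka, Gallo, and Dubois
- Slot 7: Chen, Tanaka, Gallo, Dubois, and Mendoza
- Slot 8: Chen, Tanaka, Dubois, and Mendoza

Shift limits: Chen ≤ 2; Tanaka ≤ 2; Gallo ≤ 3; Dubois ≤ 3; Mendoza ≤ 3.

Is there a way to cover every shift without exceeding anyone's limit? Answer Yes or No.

One valid schedule: Slot 1→Tanaka, Slot 2→Chen, Slot 3→Gallo, Slot 4→Gallo, Slot 5→Chen, Slot 6→Tanaka, Slot 7→Gallo, Slot 8→Dubois+Mendoza.
Loads: Chen 2/2, Tanaka 2/2, Gallo 3/3, Dubois 1/3, Mendoza 1/3 — all within limits.

Yes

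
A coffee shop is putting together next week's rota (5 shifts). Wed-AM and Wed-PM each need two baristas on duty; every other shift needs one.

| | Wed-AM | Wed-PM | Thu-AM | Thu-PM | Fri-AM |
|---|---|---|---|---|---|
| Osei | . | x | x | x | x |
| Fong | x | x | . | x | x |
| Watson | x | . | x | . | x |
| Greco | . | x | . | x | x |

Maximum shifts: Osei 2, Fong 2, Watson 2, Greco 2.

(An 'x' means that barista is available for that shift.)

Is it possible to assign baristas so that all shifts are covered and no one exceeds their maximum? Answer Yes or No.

Yes

Wed-AM can only be covered by Fong and Watson, so that assignment is forced.
One valid schedule: Wed-AM→Fong+Watson, Wed-PM→Osei+Fong, Thu-AM→Osei, Thu-PM→Greco, Fri-AM→Watson.
Loads: Osei 2/2, Fong 2/2, Watson 2/2, Greco 1/2 — all within limits.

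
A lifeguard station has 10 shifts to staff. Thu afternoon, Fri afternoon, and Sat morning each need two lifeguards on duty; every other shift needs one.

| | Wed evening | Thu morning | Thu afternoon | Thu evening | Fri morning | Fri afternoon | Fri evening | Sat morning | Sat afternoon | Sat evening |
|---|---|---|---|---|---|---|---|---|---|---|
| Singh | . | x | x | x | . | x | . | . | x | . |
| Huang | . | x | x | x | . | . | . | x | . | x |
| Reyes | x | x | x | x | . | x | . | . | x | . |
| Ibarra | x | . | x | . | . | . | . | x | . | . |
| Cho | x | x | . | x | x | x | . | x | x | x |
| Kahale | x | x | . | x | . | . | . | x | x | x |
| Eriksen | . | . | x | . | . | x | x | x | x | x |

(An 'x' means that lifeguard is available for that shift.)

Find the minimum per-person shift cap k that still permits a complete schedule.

2

With 7 lifeguards and 13 worker-slots to fill, someone must work at least ⌈13/7⌉ = 2 shifts, so k ≥ 2.
k = 2 works: Wed evening→Reyes, Thu morning→Singh, Thu afternoon→Huang+Ibarra, Thu evening→Singh, Fri morning→Cho, Fri afternoon→Cho+Eriksen, Fri evening→Eriksen, Sat morning→Ibarra+Kahale, Sat afternoon→Reyes, Sat evening→Huang.
Loads: Singh 2, Huang 2, Reyes 2, Ibarra 2, Cho 2, Kahale 1, Eriksen 2 — all ≤ 2.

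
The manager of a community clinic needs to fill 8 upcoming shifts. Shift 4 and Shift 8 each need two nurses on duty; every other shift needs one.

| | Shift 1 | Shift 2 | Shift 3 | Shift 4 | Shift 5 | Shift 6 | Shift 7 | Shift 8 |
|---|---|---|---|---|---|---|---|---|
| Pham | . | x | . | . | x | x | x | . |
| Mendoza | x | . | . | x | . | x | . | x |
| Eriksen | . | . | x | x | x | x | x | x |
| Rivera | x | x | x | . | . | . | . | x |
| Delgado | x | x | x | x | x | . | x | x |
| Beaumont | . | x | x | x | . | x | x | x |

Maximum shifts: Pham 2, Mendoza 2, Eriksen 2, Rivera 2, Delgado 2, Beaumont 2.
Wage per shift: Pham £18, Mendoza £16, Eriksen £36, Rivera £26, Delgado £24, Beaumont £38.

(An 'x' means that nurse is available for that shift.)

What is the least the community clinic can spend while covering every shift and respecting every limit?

Picking the cheapest available nurse for each shift independently would cost £190, but that ignores the shift limits.
An optimal schedule: Shift 1→Mendoza, Shift 2→Pham, Shift 3→Rivera, Shift 4→Delgado+Eriksen, Shift 5→Pham, Shift 6→Mendoza, Shift 7→Delgado, Shift 8→Rivera+Eriksen.
Total: 16 + 18 + 26 + 24 + 36 + 18 + 16 + 24 + 26 + 36 = £240.

£240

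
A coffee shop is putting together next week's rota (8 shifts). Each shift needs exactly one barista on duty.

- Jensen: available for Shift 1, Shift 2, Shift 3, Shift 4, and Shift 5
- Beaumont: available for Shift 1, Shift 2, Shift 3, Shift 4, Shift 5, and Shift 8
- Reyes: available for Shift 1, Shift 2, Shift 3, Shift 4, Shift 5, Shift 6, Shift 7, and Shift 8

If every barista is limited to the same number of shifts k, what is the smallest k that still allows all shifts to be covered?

3

With 3 baristas and 8 worker-slots to fill, someone must work at least ⌈8/3⌉ = 3 shifts, so k ≥ 3.
k = 3 works: Shift 1→Jensen, Shift 2→Jensen, Shift 3→Jensen, Shift 4→Beaumont, Shift 5→Beaumont, Shift 6→Reyes, Shift 7→Reyes, Shift 8→Beaumont.
Loads: Jensen 3, Beaumont 3, Reyes 2 — all ≤ 3.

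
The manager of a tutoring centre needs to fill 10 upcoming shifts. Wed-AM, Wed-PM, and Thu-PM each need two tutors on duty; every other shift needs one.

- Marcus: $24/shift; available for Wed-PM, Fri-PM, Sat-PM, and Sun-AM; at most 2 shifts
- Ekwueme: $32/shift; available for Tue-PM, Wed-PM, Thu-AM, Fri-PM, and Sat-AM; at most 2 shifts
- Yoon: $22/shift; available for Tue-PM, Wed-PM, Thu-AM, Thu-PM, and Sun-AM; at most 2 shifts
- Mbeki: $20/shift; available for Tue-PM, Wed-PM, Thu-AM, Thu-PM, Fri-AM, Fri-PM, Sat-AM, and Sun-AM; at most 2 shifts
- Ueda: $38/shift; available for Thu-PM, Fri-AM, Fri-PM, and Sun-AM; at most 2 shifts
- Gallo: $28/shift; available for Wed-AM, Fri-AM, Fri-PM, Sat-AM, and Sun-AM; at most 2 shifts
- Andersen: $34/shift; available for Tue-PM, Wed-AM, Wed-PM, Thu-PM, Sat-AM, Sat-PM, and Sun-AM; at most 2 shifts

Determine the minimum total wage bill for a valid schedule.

$358

Wed-AM can only be covered by Gallo and Andersen, so that assignment is forced.
Picking the cheapest available tutor for each shift independently would cost $290, but that ignores the shift limits.
An optimal schedule: Tue-PM→Yoon, Wed-AM→Gallo+Andersen, Wed-PM→Marcus+Ekwueme, Thu-AM→Mbeki, Thu-PM→Yoon+Andersen, Fri-AM→Mbeki, Fri-PM→Ekwueme, Sat-AM→Gallo, Sat-PM→Marcus, Sun-AM→Ueda.
Total: 22 + 28 + 34 + 24 + 32 + 20 + 22 + 34 + 20 + 32 + 28 + 24 + 38 = $358.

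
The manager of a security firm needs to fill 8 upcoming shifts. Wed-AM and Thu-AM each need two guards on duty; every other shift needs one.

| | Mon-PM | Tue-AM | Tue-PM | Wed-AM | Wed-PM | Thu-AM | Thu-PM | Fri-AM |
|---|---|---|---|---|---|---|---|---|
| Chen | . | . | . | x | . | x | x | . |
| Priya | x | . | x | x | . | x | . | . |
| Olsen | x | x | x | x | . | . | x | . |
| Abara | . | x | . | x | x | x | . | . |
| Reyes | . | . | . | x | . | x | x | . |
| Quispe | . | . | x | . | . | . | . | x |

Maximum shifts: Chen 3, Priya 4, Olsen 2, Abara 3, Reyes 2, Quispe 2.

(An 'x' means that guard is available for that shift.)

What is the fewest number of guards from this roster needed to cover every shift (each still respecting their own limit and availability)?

4

10 slots to fill and no one can take more than 4, so at least ⌈10/4⌉ = 3 guards are needed.
No set of 3 guards can cover every shift (each such set leaves at least one shift with no one available or exceeds a cap).
Chen, Priya, Abara, and Quispe alone can cover everything: Mon-PM→Priya, Tue-AM→Abara, Tue-PM→Priya, Wed-AM→Chen+Priya, Wed-PM→Abara, Thu-AM→Chen+Priya, Thu-PM→Chen, Fri-AM→Quispe.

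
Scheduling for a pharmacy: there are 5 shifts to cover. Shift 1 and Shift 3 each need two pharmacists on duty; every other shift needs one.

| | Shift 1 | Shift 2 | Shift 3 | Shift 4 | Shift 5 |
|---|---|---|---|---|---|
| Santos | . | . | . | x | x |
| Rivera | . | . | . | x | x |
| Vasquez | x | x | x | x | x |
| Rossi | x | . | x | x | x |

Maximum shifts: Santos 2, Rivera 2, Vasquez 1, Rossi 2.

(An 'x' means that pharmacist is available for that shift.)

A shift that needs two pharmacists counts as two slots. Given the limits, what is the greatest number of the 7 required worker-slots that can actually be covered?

5

Total capacity across all pharmacists is 2+2+1+2 = 7, and 7 slots are needed, so at most 7 can be filled.
Shifts {Shift 1, Shift 2} need 3 slots but only Vasquez and Rossi are available for them, supplying at most 2 — so at least 1 slot must go unfilled.
An assignment achieving 5: Shift 1→Rossi, Shift 2→Vasquez, Shift 3→Rossi, Shift 4→Santos, Shift 5→Santos.
Loads: Santos 2/2, Rivera 0/2, Vasquez 1/1, Rossi 2/2.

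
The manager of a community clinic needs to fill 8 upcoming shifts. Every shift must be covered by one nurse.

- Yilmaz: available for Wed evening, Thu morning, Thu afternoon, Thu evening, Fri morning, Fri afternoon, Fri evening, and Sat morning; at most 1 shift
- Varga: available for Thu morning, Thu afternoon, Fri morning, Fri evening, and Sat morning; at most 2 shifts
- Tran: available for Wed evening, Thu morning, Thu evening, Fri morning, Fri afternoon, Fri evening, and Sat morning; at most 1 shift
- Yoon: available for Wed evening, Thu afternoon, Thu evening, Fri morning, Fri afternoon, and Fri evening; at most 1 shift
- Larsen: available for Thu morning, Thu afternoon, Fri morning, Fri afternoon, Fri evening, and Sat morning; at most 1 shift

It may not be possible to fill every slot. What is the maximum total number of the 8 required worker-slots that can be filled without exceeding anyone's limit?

6

Total capacity across all nurses is 1+2+1+1+1 = 6, and 8 slots are needed, so at most 6 can be filled.
An assignment achieving 6: Wed evening→Yilmaz, Thu morning→Varga, Thu afternoon→Varga, Thu evening→Tran, Fri afternoon→Yoon, Sat morning→Larsen.
Loads: Yilmaz 1/1, Varga 2/2, Tran 1/1, Yoon 1/1, Larsen 1/1.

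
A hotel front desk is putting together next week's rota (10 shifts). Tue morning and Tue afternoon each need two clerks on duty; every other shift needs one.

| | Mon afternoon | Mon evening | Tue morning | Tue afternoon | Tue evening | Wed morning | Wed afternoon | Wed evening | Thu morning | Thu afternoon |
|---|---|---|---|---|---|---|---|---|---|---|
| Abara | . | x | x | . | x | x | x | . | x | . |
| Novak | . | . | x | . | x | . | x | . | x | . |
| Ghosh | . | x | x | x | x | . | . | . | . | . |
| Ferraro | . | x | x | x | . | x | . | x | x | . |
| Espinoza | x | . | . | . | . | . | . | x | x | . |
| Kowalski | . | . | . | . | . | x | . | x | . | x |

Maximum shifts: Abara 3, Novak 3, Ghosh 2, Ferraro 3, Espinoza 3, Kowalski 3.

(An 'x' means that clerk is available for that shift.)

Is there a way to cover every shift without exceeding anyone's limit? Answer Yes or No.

Yes

Mon afternoon can only be covered by Espinoza, so that assignment is forced.
Tue afternoon can only be covered by Ghosh and Ferraro, so that assignment is forced.
Thu afternoon can only be covered by Kowalski, so that assignment is forced.
One valid schedule: Mon afternoon→Espinoza, Mon evening→Abara, Tue morning→Novak+Ghosh, Tue afternoon→Ghosh+Ferraro, Tue evening→Abara, Wed morning→Ferraro, Wed afternoon→Abara, Wed evening→Ferraro, Thu morning→Novak, Thu afternoon→Kowalski.
Loads: Abara 3/3, Novak 2/3, Ghosh 2/2, Ferraro 3/3, Espinoza 1/3, Kowalski 1/3 — all within limits.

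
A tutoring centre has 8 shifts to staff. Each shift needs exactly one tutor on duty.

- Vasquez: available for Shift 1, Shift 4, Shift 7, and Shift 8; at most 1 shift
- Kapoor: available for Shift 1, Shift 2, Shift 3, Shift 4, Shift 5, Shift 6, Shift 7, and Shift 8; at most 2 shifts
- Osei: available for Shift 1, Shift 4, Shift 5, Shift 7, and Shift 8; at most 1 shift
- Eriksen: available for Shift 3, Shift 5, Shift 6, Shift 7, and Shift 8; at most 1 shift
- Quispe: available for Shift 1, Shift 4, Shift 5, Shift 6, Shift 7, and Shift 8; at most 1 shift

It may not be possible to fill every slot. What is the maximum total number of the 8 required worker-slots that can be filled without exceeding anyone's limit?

6

Total capacity across all tutors is 1+2+1+1+1 = 6, and 8 slots are needed, so at most 6 can be filled.
An assignment achieving 6: Shift 1→Vasquez, Shift 2→Kapoor, Shift 3→Kapoor, Shift 4→Osei, Shift 5→Quispe, Shift 6→Eriksen.
Loads: Vasquez 1/1, Kapoor 2/2, Osei 1/1, Eriksen 1/1, Quispe 1/1.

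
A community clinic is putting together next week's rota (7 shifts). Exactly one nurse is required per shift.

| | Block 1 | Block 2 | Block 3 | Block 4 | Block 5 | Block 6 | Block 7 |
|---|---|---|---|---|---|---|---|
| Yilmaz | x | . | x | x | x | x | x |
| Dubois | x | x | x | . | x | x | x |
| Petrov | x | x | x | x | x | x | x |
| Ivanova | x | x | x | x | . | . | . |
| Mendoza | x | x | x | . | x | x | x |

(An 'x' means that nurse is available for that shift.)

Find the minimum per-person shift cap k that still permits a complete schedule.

2

With 5 nurses and 7 worker-slots to fill, someone must work at least ⌈7/5⌉ = 2 shifts, so k ≥ 2.
k = 2 works: Block 1→Petrov, Block 2→Dubois, Block 3→Ivanova, Block 4→Yilmaz, Block 5→Yilmaz, Block 6→Dubois, Block 7→Petrov.
Loads: Yilmaz 2, Dubois 2, Petrov 2, Ivanova 1, Mendoza 0 — all ≤ 2.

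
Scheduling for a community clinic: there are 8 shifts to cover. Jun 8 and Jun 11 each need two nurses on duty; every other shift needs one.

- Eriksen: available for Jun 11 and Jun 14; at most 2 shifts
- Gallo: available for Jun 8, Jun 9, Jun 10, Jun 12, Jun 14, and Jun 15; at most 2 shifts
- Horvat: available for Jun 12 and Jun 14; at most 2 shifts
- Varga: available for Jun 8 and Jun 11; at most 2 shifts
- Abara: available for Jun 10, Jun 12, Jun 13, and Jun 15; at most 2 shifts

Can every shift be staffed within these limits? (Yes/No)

No

Total capacity is 10 and 10 slots are needed, so capacity alone doesn't rule it out.
Shifts {Jun 8, Jun 9, Jun 10, Jun 13, Jun 15} need 6 worker-slots in total, but the nurses available for any of those shifts (Gallo, Varga, and Abara) can supply at most 5 among them. So no valid schedule exists.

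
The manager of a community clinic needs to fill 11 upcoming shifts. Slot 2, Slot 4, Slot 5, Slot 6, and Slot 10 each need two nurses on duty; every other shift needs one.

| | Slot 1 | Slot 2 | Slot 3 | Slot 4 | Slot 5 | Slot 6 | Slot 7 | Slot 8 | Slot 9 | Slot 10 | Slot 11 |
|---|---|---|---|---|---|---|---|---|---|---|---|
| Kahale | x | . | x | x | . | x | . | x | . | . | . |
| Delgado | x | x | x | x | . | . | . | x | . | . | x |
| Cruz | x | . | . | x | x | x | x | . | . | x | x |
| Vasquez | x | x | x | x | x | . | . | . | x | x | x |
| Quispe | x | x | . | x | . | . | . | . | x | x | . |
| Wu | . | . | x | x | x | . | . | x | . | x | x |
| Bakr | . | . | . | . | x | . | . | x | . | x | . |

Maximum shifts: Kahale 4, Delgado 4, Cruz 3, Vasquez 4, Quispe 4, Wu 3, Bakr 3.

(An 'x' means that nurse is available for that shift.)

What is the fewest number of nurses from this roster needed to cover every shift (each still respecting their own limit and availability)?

5

16 slots to fill and no one can take more than 4, so at least ⌈16/4⌉ = 4 nurses are needed.
No set of 4 nurses can cover every shift (each such set leaves at least one shift with no one available or exceeds a cap).
Kahale, Delgado, Cruz, Vasquez, and Quispe alone can cover everything: Slot 1→Kahale, Slot 2→Delgado+Vasquez, Slot 3→Kahale, Slot 4→Delgado+Quispe, Slot 5→Cruz+Vasquez, Slot 6→Kahale+Cruz, Slot 7→Cruz, Slot 8→Kahale, Slot 9→Vasquez, Slot 10→Vasquez+Quispe, Slot 11→Delgado.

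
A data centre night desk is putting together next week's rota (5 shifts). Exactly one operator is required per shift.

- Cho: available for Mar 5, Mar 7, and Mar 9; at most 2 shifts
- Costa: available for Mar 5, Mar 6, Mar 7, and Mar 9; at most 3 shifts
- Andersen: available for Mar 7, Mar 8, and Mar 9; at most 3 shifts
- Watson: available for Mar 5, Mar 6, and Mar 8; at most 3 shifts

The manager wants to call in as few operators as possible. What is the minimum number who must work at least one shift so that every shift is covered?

5 slots to fill and no one can take more than 3, so at least ⌈5/3⌉ = 2 operators are needed.
Cho and Watson alone can cover everything: Mar 5→Watson, Mar 6→Watson, Mar 7→Cho, Mar 8→Watson, Mar 9→Cho.

2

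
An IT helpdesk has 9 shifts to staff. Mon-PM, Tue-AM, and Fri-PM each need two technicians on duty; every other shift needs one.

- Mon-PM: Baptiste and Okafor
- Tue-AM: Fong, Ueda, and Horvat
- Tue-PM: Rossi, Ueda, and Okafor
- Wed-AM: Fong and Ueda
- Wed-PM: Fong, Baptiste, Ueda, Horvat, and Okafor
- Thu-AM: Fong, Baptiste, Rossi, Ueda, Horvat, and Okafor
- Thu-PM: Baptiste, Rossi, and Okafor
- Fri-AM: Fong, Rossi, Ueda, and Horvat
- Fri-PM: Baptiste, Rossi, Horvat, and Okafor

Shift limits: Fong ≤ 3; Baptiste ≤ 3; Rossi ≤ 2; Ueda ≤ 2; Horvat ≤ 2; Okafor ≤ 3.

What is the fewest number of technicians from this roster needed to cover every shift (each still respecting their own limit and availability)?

12 slots to fill and no one can take more than 3, so at least ⌈12/3⌉ = 4 technicians are needed.
Any 4 technicians together have capacity at most 3+3+3+2 = 11 < 12 slots, so 4 can never suffice.
Fong, Baptiste, Rossi, Ueda, and Okafor alone can cover everything: Mon-PM→Baptiste+Okafor, Tue-AM→Fong+Ueda, Tue-PM→Rossi, Wed-AM→Fong, Wed-PM→Ueda, Thu-AM→Okafor, Thu-PM→Baptiste, Fri-AM→Fong, Fri-PM→Baptiste+Rossi.

5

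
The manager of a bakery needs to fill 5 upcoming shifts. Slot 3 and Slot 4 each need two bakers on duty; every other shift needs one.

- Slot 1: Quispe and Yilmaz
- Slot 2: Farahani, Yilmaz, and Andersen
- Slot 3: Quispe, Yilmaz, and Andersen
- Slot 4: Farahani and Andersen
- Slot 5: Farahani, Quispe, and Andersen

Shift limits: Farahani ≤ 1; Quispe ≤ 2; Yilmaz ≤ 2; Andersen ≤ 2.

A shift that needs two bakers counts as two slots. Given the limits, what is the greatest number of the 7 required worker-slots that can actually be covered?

7

Total capacity across all bakers is 1+2+2+2 = 7, and 7 slots are needed, so at most 7 can be filled.
An assignment achieving 7: Slot 1→Quispe, Slot 2→Yilmaz, Slot 3→Quispe+Yilmaz, Slot 4→Farahani+Andersen, Slot 5→Andersen.
Loads: Farahani 1/1, Quispe 2/2, Yilmaz 2/2, Andersen 2/2.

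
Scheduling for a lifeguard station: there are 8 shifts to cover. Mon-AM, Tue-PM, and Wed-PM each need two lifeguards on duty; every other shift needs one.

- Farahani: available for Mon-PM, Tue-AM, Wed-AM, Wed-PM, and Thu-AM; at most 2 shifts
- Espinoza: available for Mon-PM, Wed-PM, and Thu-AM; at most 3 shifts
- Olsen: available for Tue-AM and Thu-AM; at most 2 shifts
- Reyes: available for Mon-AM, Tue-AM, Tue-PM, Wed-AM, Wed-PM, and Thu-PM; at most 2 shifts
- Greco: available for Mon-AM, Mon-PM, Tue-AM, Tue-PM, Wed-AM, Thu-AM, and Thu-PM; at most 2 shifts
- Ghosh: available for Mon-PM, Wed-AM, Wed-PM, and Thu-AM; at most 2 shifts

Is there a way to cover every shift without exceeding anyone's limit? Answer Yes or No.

Total capacity is 13 and 11 slots are needed, so capacity alone doesn't rule it out.
Shifts {Mon-AM, Tue-PM, Thu-PM} need 5 worker-slots in total, but the lifeguards available for any of those shifts (Reyes and Greco) can supply at most 4 among them. So no valid schedule exists.

No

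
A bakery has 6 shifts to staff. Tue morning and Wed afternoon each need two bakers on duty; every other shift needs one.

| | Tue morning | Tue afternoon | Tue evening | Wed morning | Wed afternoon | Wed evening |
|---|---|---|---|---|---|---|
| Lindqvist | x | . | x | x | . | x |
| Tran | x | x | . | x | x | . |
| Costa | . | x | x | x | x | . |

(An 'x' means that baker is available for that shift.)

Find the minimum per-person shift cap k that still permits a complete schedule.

3

With 3 bakers and 8 worker-slots to fill, someone must work at least ⌈8/3⌉ = 3 shifts, so k ≥ 3.
k = 3 works: Tue morning→Lindqvist+Tran, Tue afternoon→Tran, Tue evening→Lindqvist, Wed morning→Costa, Wed afternoon→Tran+Costa, Wed evening→Lindqvist.
Loads: Lindqvist 3, Tran 3, Costa 2 — all ≤ 3.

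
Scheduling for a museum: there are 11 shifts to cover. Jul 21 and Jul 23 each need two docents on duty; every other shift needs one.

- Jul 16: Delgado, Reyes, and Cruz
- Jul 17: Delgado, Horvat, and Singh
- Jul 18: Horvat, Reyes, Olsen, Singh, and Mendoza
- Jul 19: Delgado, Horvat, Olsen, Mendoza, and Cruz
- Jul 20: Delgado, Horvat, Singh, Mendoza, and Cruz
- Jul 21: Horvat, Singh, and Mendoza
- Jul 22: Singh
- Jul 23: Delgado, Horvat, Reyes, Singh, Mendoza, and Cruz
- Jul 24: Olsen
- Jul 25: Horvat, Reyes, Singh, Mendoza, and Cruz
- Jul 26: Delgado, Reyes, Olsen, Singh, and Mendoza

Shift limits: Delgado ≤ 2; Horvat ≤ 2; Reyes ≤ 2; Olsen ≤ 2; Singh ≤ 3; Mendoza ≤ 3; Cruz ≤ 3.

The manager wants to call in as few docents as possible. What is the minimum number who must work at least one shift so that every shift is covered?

5

13 slots to fill and no one can take more than 3, so at least ⌈13/3⌉ = 5 docents are needed.
Delgado, Olsen, Singh, Mendoza, and Cruz alone can cover everything: Jul 16→Delgado, Jul 17→Delgado, Jul 18→Olsen, Jul 19→Cruz, Jul 20→Cruz, Jul 21→Singh+Mendoza, Jul 22→Singh, Jul 23→Mendoza+Cruz, Jul 24→Olsen, Jul 25→Singh, Jul 26→Mendoza.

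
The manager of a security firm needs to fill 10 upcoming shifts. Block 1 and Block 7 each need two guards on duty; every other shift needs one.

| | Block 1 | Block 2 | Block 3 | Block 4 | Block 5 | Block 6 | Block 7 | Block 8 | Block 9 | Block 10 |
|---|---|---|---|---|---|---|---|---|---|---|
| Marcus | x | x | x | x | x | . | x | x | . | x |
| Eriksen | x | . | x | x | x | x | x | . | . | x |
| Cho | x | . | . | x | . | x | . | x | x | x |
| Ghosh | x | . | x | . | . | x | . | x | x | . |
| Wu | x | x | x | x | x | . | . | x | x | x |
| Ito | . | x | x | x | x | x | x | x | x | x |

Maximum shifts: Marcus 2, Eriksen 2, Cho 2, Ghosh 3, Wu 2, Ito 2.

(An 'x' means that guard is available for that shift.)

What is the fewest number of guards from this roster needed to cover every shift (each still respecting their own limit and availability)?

12 slots to fill and no one can take more than 3, so at least ⌈12/3⌉ = 4 guards are needed.
Any 5 guards together have capacity at most 3+2+2+2+2 = 11 < 12 slots, so 5 can never suffice.
Marcus, Eriksen, Cho, Ghosh, Wu, and Ito alone can cover everything: Block 1→Ghosh+Wu, Block 2→Marcus, Block 3→Ghosh, Block 4→Wu, Block 5→Eriksen, Block 6→Cho, Block 7→Marcus+Eriksen, Block 8→Ghosh, Block 9→Cho, Block 10→Ito.

6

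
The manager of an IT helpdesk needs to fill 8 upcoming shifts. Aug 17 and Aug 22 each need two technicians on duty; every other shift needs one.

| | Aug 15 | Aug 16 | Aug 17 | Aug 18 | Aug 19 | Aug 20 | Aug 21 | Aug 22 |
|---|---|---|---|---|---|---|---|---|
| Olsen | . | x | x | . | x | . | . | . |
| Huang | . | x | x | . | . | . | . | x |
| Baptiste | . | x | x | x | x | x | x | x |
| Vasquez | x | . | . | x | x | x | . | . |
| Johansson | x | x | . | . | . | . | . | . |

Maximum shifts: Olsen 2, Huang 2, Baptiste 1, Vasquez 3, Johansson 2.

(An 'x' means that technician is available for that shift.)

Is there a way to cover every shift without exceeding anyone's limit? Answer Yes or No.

No

Total capacity is 10 and 10 slots are needed, so capacity alone doesn't rule it out.
Shifts {Aug 21, Aug 22} need 3 worker-slots in total, but the technicians available for any of those shifts (Huang and Baptiste) can supply at most 2 among them. So no valid schedule exists.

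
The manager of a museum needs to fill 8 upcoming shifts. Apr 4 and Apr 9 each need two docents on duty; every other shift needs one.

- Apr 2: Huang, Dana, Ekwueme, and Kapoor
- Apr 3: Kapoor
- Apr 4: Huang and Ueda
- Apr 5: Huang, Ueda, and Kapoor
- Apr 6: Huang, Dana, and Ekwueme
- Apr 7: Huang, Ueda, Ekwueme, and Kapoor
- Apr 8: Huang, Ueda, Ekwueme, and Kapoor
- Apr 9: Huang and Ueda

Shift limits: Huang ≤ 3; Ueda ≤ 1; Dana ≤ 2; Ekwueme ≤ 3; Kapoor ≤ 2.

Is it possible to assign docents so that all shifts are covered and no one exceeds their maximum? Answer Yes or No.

No

Total capacity is 11 and 10 slots are needed, so capacity alone doesn't rule it out.
Shifts {Apr 4, Apr 9} need 4 worker-slots in total, but the docents available for any of those shifts (Huang and Ueda) can supply at most 3 among them. So no valid schedule exists.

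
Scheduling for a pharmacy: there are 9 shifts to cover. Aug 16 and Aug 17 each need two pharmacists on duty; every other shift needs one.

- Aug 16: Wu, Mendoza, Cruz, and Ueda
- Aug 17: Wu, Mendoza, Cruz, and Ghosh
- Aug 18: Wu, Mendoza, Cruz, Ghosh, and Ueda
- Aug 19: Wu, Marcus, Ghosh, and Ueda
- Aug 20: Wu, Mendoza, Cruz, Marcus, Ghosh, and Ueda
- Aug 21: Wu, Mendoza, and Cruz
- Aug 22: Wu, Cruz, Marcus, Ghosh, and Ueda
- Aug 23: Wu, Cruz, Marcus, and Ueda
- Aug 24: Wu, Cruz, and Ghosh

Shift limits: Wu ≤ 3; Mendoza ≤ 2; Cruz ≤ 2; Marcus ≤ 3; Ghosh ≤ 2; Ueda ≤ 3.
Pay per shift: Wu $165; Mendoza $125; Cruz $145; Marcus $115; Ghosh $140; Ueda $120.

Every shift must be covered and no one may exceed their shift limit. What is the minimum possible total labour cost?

Picking the cheapest available pharmacist for each shift independently would cost $1355, but that ignores the shift limits.
An optimal schedule: Aug 16→Ueda+Mendoza, Aug 17→Ghosh+Cruz, Aug 18→Ueda, Aug 19→Marcus, Aug 20→Ueda, Aug 21→Mendoza, Aug 22→Marcus, Aug 23→Marcus, Aug 24→Ghosh.
Total: 120 + 125 + 140 + 145 + 120 + 115 + 120 + 125 + 115 + 115 + 140 = $1380.

$1380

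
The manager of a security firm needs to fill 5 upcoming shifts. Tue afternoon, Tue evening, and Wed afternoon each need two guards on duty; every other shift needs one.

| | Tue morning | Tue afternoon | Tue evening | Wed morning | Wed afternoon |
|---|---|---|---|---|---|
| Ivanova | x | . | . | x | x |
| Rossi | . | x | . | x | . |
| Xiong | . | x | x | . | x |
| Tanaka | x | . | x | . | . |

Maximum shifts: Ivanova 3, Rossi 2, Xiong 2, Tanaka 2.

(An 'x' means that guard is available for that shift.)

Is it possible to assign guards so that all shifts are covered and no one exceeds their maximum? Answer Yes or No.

Total capacity is 9 and 8 slots are needed, so capacity alone doesn't rule it out.
Shifts {Tue afternoon, Tue evening, Wed afternoon} need 6 worker-slots in total, but the guards available for any of those shifts (Ivanova, Rossi, Xiong, and Tanaka) can supply at most 5 among them. So no valid schedule exists.

No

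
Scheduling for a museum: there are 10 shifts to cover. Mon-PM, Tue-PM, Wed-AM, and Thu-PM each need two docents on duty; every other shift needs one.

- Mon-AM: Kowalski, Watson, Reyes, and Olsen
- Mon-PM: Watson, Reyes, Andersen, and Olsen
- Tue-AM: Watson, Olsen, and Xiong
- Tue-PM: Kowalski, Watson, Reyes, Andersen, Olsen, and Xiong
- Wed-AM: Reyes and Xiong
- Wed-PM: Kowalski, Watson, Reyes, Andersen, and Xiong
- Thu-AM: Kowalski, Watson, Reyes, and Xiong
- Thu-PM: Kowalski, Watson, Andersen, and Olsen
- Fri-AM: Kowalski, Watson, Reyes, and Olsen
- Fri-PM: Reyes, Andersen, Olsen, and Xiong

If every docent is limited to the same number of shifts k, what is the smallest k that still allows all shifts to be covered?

With 6 docents and 14 worker-slots to fill, someone must work at least ⌈14/6⌉ = 3 shifts, so k ≥ 3.
k = 3 works: Mon-AM→Kowalski, Mon-PM→Watson+Reyes, Tue-AM→Watson, Tue-PM→Andersen+Olsen, Wed-AM→Reyes+Xiong, Wed-PM→Watson, Thu-AM→Kowalski, Thu-PM→Andersen+Olsen, Fri-AM→Kowalski, Fri-PM→Reyes.
Loads: Kowalski 3, Watson 3, Reyes 3, Andersen 2, Olsen 2, Xiong 1 — all ≤ 3.

3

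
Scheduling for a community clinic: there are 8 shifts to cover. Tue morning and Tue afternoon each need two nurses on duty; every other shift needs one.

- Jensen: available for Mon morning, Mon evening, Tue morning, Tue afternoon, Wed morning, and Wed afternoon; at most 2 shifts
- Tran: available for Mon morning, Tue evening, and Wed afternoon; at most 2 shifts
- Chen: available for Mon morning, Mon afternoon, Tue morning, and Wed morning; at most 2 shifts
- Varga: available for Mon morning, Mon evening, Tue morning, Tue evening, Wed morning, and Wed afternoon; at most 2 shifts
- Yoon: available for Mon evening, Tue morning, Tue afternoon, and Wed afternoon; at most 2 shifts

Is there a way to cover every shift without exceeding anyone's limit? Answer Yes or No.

Yes

Mon afternoon can only be covered by Chen, so that assignment is forced.
Tue afternoon can only be covered by Jensen and Yoon, so that assignment is forced.
One valid schedule: Mon morning→Tran, Mon afternoon→Chen, Mon evening→Jensen, Tue morning→Varga+Yoon, Tue afternoon→Jensen+Yoon, Tue evening→Tran, Wed morning→Chen, Wed afternoon→Varga.
Loads: Jensen 2/2, Tran 2/2, Chen 2/2, Varga 2/2, Yoon 2/2 — all within limits.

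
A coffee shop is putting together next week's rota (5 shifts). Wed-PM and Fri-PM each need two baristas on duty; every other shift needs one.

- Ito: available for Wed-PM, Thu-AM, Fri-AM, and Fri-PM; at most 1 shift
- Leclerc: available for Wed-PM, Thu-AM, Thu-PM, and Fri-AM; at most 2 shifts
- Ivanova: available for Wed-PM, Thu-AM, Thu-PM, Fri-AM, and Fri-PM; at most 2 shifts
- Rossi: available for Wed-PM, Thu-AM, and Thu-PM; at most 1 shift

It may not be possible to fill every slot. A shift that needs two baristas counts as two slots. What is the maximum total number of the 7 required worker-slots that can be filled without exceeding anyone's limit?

6

Total capacity across all baristas is 1+2+2+1 = 6, and 7 slots are needed, so at most 6 can be filled.
An assignment achieving 6: Wed-PM→Ivanova+Rossi, Thu-PM→Leclerc, Fri-AM→Leclerc, Fri-PM→Ito+Ivanova.
Loads: Ito 1/1, Leclerc 2/2, Ivanova 2/2, Rossi 1/1.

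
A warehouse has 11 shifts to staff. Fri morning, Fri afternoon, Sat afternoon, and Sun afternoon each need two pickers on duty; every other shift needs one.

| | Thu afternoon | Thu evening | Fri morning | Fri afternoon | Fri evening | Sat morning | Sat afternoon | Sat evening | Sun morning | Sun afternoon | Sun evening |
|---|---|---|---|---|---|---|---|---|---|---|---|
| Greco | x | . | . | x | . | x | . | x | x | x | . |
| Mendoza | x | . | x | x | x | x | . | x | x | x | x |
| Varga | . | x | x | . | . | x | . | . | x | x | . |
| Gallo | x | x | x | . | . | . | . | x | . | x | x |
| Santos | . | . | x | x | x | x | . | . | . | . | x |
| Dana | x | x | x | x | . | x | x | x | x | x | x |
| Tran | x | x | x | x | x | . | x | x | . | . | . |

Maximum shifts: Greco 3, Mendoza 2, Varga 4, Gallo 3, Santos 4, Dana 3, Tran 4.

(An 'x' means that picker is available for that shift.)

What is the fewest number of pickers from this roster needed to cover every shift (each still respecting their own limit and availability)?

4

15 slots to fill and no one can take more than 4, so at least ⌈15/4⌉ = 4 pickers are needed.
Varga, Santos, Dana, and Tran alone can cover everything: Thu afternoon→Dana, Thu evening→Varga, Fri morning→Santos+Tran, Fri afternoon→Santos+Tran, Fri evening→Santos, Sat morning→Varga, Sat afternoon→Dana+Tran, Sat evening→Tran, Sun morning→Varga, Sun afternoon→Varga+Dana, Sun evening→Santos.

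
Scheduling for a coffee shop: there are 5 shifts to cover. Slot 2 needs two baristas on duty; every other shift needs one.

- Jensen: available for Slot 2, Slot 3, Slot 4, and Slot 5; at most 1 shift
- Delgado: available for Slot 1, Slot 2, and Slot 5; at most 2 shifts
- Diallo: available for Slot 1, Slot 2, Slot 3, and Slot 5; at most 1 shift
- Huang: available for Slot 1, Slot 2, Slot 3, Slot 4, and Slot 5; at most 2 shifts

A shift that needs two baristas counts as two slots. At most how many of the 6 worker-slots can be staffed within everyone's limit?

Total capacity across all baristas is 1+2+1+2 = 6, and 6 slots are needed, so at most 6 can be filled.
An assignment achieving 6: Slot 1→Delgado, Slot 2→Delgado+Huang, Slot 3→Diallo, Slot 4→Jensen, Slot 5→Huang.
Loads: Jensen 1/1, Delgado 2/2, Diallo 1/1, Huang 2/2.

6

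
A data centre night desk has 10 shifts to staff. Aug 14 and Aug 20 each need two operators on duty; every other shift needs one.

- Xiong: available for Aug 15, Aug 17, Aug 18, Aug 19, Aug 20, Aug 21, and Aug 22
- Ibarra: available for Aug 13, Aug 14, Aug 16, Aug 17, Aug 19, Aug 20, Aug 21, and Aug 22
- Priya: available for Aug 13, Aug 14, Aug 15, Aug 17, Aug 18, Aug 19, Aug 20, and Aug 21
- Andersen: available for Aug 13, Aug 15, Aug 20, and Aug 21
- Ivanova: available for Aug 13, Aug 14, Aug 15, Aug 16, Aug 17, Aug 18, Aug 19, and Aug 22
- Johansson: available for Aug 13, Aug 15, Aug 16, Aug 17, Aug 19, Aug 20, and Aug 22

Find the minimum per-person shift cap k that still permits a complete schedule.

With 6 operators and 12 worker-slots to fill, someone must work at least ⌈12/6⌉ = 2 shifts, so k ≥ 2.
k = 2 works: Aug 13→Priya, Aug 14→Ibarra+Priya, Aug 15→Andersen, Aug 16→Ibarra, Aug 17→Ivanova, Aug 18→Xiong, Aug 19→Johansson, Aug 20→Andersen+Johansson, Aug 21→Xiong, Aug 22→Ivanova.
Loads: Xiong 2, Ibarra 2, Priya 2, Andersen 2, Ivanova 2, Johansson 2 — all ≤ 2.

2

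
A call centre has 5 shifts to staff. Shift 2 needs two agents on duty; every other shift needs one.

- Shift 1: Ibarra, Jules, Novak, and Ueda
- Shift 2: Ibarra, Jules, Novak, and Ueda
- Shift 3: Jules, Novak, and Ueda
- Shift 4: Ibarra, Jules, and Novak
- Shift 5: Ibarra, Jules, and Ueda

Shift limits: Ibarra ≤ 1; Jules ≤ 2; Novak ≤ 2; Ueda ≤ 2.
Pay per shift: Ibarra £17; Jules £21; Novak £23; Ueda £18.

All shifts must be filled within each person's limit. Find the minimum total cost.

£118

Picking the cheapest available agent for each shift independently would cost £104, but that ignores the shift limits.
An optimal schedule: Shift 1→Jules, Shift 2→Jules+Novak, Shift 3→Ueda, Shift 4→Ibarra, Shift 5→Ueda.
Total: 21 + 21 + 23 + 18 + 17 + 18 = £118.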